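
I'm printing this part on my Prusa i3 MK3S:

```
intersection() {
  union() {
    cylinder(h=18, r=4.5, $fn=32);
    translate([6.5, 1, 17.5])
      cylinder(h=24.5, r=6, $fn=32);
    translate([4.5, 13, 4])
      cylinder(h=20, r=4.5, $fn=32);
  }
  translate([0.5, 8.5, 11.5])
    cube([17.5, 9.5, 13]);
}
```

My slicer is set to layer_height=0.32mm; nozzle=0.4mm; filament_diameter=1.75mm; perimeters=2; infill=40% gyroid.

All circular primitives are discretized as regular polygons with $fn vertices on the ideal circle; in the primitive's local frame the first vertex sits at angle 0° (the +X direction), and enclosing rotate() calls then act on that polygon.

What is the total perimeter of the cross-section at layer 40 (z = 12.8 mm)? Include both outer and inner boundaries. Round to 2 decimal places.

28.07 mm

At z = 12.8 mm: the cylinder: section is a regular 32-gon, circumradius r=4.5 (perimeter = 2·32·4.500·sin(180°/32) = 28.23 mm); the cylinder at (6.5, 1) does not reach this height (z outside [17.5, 42]); the r=4.5 cylinder at (4.5, 13) contributes a regular 32-gon of circumradius 4.5 (perimeter = 2·32·4.500·sin(180°/32) = 28.23 mm); Merging all regions: the 2 present regions are separate (no shared area or edge), so areas and boundary lengths simply add and each stays a separate island — boundary = 56.46 mm; the 17.5×9.5 cube at (0.5, 8.5) contributes its full rectangle (perimeter 54.00 mm); After intersecting: the 17.5×9.5 cube at (0.5, 8.5) partially overlaps the result so far; clipping to the common part keeps 61.88 mm² — boundary = 28.07 mm. Overall, the cross-section is a single solid region. Total boundary length (outer) = 28.07 mm.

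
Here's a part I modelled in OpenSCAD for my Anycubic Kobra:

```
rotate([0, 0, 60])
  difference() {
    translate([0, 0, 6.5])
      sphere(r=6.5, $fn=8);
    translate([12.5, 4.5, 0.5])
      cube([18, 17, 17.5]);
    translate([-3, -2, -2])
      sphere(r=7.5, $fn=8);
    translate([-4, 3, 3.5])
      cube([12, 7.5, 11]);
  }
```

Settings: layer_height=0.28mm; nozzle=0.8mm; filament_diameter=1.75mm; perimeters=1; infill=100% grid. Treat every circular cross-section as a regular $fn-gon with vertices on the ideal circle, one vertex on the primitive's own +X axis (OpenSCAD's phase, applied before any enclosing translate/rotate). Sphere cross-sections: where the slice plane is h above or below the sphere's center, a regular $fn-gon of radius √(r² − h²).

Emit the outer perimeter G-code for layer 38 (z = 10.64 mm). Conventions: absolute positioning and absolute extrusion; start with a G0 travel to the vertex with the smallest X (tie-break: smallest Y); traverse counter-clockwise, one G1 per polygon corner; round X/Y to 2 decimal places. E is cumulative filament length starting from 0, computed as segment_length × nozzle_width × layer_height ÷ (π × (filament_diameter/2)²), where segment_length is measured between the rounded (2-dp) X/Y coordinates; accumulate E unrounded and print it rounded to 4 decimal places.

G0 X-4.48 Y-1.76 Z10.64
G1 X-2.51 Y-4.34 E0.3023
G1 X1.30 Y-4.84 E0.6602
G1 X4.34 Y-2.51 E1.0169
G1 X4.84 Y1.30 E1.3747
G1 X2.51 Y4.34 E1.7314
G1 X-0.71 Y4.76 E2.0338
G1 X-4.48 Y-1.76 E2.7352

At z = 10.64 mm: the r=6.5 sphere contributes a regular 8-gon of circumradius √(6.5²−4.14²) = 5.011; the cube at (12.5, 4.5) is present — its section is the full 18×17 rectangle; the sphere at (-3, -2) does not reach this height (|z−center|=12.640 > r=7.5); the 12×7.5 cube at (-4, 3) contributes its full rectangle; Taking the first minus the rest: starting from the r=6.5 sphere, the 18×17 cube at (12.5, 4.5) misses the remaining region (no effect); the 12×7.5 cube at (-4, 3) partially overlaps it — only the 9.17 mm² overlap (of its 90.00 mm²) is removed, clipping the outline — 1 connected region; (whole slice rotated 60° about Z — lengths, areas and connectivity unchanged). The outline is a single polygon with 7 vertices. Extrusion per mm of travel: 0.8 × 0.28 / (π × 0.875²) = 0.093128. Accumulating E over each segment gives final E = 2.7352.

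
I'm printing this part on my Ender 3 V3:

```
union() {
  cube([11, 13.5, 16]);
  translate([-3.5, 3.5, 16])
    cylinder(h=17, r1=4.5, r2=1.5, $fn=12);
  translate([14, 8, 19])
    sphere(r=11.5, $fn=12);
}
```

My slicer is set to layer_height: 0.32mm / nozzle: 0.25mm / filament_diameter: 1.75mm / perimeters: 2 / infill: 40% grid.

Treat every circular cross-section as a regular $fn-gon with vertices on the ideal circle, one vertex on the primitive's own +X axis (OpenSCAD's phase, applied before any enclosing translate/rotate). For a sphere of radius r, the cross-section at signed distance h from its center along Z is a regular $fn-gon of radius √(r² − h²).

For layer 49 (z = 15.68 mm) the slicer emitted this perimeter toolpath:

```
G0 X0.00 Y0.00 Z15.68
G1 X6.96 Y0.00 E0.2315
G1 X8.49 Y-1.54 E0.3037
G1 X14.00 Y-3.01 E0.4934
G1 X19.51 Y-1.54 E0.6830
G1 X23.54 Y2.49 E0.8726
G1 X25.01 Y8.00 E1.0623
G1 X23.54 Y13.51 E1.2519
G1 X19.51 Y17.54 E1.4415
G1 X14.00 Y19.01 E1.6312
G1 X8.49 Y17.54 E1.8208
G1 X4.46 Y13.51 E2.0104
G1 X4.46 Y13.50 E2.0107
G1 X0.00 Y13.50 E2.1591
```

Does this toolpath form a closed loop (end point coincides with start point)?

Start point (G0): (0.00, 0.00). End point (last G1): the path does not return to the start — open.

no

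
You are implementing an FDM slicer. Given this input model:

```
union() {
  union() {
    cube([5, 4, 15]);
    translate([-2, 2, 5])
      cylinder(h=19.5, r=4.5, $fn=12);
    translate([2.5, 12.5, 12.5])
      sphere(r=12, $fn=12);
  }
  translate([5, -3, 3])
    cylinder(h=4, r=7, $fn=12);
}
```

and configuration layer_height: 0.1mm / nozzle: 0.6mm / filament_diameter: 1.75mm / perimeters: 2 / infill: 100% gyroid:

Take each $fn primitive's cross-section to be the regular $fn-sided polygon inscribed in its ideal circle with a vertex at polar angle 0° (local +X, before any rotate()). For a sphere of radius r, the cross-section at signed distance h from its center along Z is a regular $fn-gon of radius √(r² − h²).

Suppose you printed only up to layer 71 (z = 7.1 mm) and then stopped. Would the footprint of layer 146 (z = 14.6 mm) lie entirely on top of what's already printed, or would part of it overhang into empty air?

part overhangs

Compare the two slices. At z = 7.1: the cube (footprint 5×4) is included at this height (area 20.00 mm²); the cylinder at (-2, 2): section is a regular 12-gon, circumradius r=4.5 (area = (12/2)·4.500²·sin(360°/12) = 60.75 mm²); the r=12 sphere at (2.5, 12.5) slices to a regular 12-gon of circumradius 10.716 (√(r²−h²) with h=5.4 from center) (area = (12/2)·10.716²·sin(360°/12) = 344.52 mm²); Merging all regions: the regions partially overlap — summed areas 425.27 mm² minus the doubly-counted overlap 33.86 mm² gives 391.41 mm² — area = 391.41 mm²; the cylinder at (5, -3) is not intersected at this z (z outside [3, 7]); Merging all regions: only the result so far is present, so the union is just that shape — area = 391.41 mm². At z = 14.6: the cube (footprint 5×4) is included at this height (area 20.00 mm²); the cylinder at (-2, 2): section is a regular 12-gon, circumradius r=4.5 (area = (12/2)·4.500²·sin(360°/12) = 60.75 mm²); the r=12 sphere at (2.5, 12.5) slices to a regular 12-gon of circumradius 11.815 (√(r²−h²) with h=2.1 from center) (area = (12/2)·11.815²·sin(360°/12) = 418.77 mm²); Combining (union): the regions partially overlap — summed areas 499.52 mm² minus the doubly-counted overlap 46.00 mm² gives 453.52 mm² — area = 453.52 mm²; the cylinder at (5, -3) does not reach this height (z outside [3, 7]); Merging all regions: only that combined region is present, so the union is just that shape — area = 453.52 mm². Checking containment: at z = 14.6 the cross-section extends beyond the z = 7.1 cross-section by about 62.11 mm².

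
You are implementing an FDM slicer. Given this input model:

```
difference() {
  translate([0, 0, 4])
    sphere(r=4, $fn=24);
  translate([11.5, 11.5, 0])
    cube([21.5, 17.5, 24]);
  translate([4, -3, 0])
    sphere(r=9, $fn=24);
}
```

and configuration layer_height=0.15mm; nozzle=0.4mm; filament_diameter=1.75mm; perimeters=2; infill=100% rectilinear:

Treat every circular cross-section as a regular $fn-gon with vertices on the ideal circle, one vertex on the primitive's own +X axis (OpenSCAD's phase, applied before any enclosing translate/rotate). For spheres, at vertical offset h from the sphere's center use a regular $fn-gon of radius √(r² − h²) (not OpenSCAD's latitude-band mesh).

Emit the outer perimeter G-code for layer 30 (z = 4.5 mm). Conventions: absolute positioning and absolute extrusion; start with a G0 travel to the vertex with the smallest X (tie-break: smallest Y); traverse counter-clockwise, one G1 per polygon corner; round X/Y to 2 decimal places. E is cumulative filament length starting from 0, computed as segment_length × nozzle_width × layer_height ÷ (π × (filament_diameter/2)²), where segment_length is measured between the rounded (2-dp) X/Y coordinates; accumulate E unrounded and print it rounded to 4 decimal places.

At z = 4.5 mm: the r=4 sphere slices to a regular 24-gon of circumradius 3.969 (√(r²−h²) with h=0.5 from center); the 21.5×17.5 cube at (11.5, 11.5) contributes its full rectangle; the r=9 sphere at (4, -3) slices to a regular 24-gon of circumradius 7.794 (√(r²−h²) with h=4.5 from center); Subtracting the remaining from the first: starting from the r=4 sphere, the 21.5×17.5 cube at (11.5, 11.5) misses the remaining region (no effect); the r=9 sphere at (4, -3) partially overlaps it — only the 42.91 mm² overlap (of its 188.68 mm²) is removed, clipping the outline — 1 connected region. The outline is a single polygon with 14 vertices. Extrusion per mm of travel: 0.4 × 0.15 / (π × 0.875²) = 0.024945. Accumulating E over each segment gives final E = 0.3849.

G0 X-3.97 Y0.00 Z4.50
G1 X-3.83 Y-1.03 E0.0259
G1 X-3.61 Y-1.57 E0.0405
G1 X-3.53 Y-0.98 E0.0553
G1 X-2.75 Y0.90 E0.1061
G1 X-1.51 Y2.51 E0.1568
G1 X0.10 Y3.75 E0.2075
G1 X0.48 Y3.91 E0.2178
G1 X0.00 Y3.97 E0.2298
G1 X-1.03 Y3.83 E0.2558
G1 X-1.98 Y3.44 E0.2814
G1 X-2.81 Y2.81 E0.3074
G1 X-3.44 Y1.98 E0.3334
G1 X-3.83 Y1.03 E0.3590
G1 X-3.97 Y0.00 E0.3849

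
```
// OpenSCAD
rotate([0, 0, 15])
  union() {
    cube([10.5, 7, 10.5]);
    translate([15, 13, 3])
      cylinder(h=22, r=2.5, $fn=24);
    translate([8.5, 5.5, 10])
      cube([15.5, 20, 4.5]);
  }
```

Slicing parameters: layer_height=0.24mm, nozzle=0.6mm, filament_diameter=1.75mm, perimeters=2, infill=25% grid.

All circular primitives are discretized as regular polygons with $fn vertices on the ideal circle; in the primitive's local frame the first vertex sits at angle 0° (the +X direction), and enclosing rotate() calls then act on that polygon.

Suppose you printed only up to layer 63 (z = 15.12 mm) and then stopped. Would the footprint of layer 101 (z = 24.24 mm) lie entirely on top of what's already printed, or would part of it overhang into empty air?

entirely on top

Compare the two slices. At z = 15.12: the cube is not intersected at this z (z outside [0, 10.5]); the cylinder at (15, 13): section is a regular 24-gon, circumradius r=2.5 (area = (24/2)·2.500²·sin(360°/24) = 19.41 mm²); the cube at (8.5, 5.5) does not reach this height (z outside [10, 14.5]); Taking the union: only the r=2.5 cylinder at (15, 13) is present, so the union is just that shape — area = 19.41 mm²; (whole slice rotated 15° about Z — lengths, areas and connectivity unchanged). At z = 24.24: the cube is not intersected at this z (z outside [0, 10.5]); the r=2.5 cylinder at (15, 13) gives a regular 24-gon of circumradius 2.5 (constant along its height) (area = (24/2)·2.500²·sin(360°/24) = 19.41 mm²); the cube at (8.5, 5.5) is absent (z outside [10, 14.5]); Taking the union: only the r=2.5 cylinder at (15, 13) is present, so the union is just that shape — area = 19.41 mm²; (whole slice rotated 15° about Z — lengths, areas and connectivity unchanged). Checking containment: the cross-section at z = 24.24 is a subset of the cross-section at z = 15.12.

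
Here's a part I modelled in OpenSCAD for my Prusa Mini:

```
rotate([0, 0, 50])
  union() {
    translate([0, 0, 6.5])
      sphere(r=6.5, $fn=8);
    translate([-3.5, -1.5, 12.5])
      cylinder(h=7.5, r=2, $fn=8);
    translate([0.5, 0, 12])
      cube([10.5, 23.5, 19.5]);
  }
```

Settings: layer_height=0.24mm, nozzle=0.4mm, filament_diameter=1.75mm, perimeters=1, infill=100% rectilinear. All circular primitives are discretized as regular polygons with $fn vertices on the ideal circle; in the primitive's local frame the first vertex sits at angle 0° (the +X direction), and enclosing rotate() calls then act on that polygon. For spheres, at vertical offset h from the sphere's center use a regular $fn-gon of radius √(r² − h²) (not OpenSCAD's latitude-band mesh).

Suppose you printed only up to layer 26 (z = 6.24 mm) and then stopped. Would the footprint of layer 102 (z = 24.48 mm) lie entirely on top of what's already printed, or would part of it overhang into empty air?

Compare the two slices. At z = 6.24: the r=6.5 sphere contributes a regular 8-gon of circumradius √(6.5²−0.26²) = 6.495 (area = (8/2)·6.495²·sin(360°/8) = 119.31 mm²); the cylinder at (-3.5, -1.5) is not intersected at this z (z outside [12.5, 20]); the cube at (0.5, 0) does not reach this height (z outside [12, 31.5]); Combining (union): only the r=6.5 sphere is present, so the union is just that shape — area = 119.31 mm²; (whole slice rotated 50° about Z — lengths, areas and connectivity unchanged). At z = 24.48: the sphere is not intersected at this z (|z−center|=17.980 > r=6.5); the cylinder at (-3.5, -1.5) is absent (z outside [12.5, 20]); the 10.5×23.5 cube at (0.5, 0) contributes its full rectangle (area 246.75 mm²); Combining (union): only the 10.5×23.5 cube at (0.5, 0) is present, so the union is just that shape — area = 246.75 mm²; (whole slice rotated 50° about Z — lengths, areas and connectivity unchanged). Checking containment: at z = 24.48 the cross-section extends beyond the z = 6.24 cross-section by about 220.12 mm².

part overhangs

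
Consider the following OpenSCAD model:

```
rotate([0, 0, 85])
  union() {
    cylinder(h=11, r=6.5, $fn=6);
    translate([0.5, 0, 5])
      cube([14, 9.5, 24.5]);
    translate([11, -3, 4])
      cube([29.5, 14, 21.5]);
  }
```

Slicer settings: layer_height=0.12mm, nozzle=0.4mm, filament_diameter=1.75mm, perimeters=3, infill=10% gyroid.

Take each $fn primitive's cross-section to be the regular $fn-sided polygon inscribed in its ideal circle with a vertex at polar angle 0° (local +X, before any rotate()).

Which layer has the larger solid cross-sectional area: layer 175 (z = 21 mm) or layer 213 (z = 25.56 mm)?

Layer 175 (z = 21): the cylinder does not reach this height (z outside [0, 11]); the cube at (0.5, 0) (footprint 14×9.5) is included at this height (area 133.00 mm²); the cube at (11, -3) is present — its section is the full 29.5×14 rectangle (area 413.00 mm²); Merging all regions: the regions partially overlap — summed areas 546.00 mm² minus the doubly-counted overlap 33.25 mm² gives 512.75 mm² — area = 512.75 mm²; (whole slice rotated 85° about Z — lengths, areas and connectivity unchanged). So its area = 512.75 mm². Layer 213 (z = 25.56): the cylinder is absent (z outside [0, 11]); the cube at (0.5, 0) (footprint 14×9.5) is included at this height (area 133.00 mm²); the cube at (11, -3) is not intersected at this z (z outside [4, 25.5]); Taking the union: only the 14×9.5 cube at (0.5, 0) is present, so the union is just that shape — area = 133.00 mm²; (whole slice rotated 85° about Z — lengths, areas and connectivity unchanged). So its area = 133.00 mm². Layer 175 is larger (512.75 vs 133.00 mm²).

layer 175 (z = 21 mm)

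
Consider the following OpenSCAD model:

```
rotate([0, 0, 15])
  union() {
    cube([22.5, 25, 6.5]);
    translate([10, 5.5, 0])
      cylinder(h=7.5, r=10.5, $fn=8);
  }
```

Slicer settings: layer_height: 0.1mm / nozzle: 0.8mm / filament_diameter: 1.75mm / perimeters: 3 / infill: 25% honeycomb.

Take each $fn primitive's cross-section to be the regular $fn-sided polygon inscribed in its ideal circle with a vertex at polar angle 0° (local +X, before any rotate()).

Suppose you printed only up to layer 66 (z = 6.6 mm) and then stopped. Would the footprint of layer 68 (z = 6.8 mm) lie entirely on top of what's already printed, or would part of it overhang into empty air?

entirely on top

Compare the two slices. At z = 6.6: the cube is not intersected at this z (z outside [0, 6.5]); the r=10.5 cylinder at (10, 5.5) contributes a regular 8-gon of circumradius 10.5 (area = (8/2)·10.500²·sin(360°/8) = 311.83 mm²); Combining (union): only the r=10.5 cylinder at (10, 5.5) is present, so the union is just that shape — area = 311.83 mm²; (rotated 15° about Z; rotation is an isometry so areas/perimeters/island counts are preserved). At z = 6.8: the cube is not intersected at this z (z outside [0, 6.5]); the r=10.5 cylinder at (10, 5.5) contributes a regular 8-gon of circumradius 10.5 (area = (8/2)·10.500²·sin(360°/8) = 311.83 mm²); Combining (union): only the r=10.5 cylinder at (10, 5.5) is present, so the union is just that shape — area = 311.83 mm²; (whole slice rotated 15° about Z — lengths, areas and connectivity unchanged). Checking containment: the cross-section at z = 6.8 is a subset of the cross-section at z = 6.6.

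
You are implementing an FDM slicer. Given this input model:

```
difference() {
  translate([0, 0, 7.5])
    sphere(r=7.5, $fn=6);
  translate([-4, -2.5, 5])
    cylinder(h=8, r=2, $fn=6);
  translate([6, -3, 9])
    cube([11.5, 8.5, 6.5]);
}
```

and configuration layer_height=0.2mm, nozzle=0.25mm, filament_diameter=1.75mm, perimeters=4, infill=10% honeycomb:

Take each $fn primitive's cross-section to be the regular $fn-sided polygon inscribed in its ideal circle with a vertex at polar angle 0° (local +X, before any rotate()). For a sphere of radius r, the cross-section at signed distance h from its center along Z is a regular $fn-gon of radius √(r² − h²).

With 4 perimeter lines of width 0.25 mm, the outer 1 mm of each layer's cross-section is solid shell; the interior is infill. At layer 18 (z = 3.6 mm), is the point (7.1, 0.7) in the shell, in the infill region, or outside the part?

outside

At z = 3.6 mm: the sphere: section is a regular 6-gon, circumradius = √(r²−h²) = √(7.5²−3.9²) = 6.406; the cylinder at (-4, -2.5) does not reach this height (z outside [5, 13]); the cube at (6, -3) is not intersected at this z (z outside [9, 15.5]); Subtracting the remaining from the first: none of the subtracted shapes is present at this height, so the r=7.5 sphere is unchanged — 1 connected region. Overall, the cross-section is a single solid region. The nearest boundary edge runs (6.41, 0.00)→(3.20, 5.55); distance from the point to it = 0.95 mm. The point is not inside any of the regions above, so it lies outside the cross-section (0.95 mm from the nearest boundary).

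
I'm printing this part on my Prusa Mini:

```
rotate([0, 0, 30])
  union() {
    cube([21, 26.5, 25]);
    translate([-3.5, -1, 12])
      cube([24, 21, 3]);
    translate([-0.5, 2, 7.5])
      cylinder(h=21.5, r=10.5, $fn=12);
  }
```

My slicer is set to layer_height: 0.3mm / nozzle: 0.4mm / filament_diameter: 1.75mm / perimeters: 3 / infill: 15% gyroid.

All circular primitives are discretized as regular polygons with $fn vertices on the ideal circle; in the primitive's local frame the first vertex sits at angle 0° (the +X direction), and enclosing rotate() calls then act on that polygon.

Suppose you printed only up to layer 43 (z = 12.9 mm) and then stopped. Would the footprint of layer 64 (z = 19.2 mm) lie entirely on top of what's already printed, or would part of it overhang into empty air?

entirely on top

Compare the two slices. At z = 12.9: the cube is present — its section is the full 21×26.5 rectangle (area 556.50 mm²); the cube at (-3.5, -1) is present — its section is the full 24×21 rectangle (area 504.00 mm²); the r=10.5 cylinder at (-0.5, 2) gives a regular 12-gon of circumradius 10.5 (constant along its height) (area = (12/2)·10.500²·sin(360°/12) = 330.75 mm²); Combining (union): the regions partially overlap — summed areas 1391.25 mm² minus the doubly-counted overlap 562.28 mm² gives 828.97 mm² — area = 828.97 mm²; (whole slice rotated 30° about Z — lengths, areas and connectivity unchanged). At z = 19.2: the 21×26.5 cube contributes its full rectangle (area 556.50 mm²); the cube at (-3.5, -1) does not reach this height (z outside [12, 15]); the r=10.5 cylinder at (-0.5, 2) contributes a regular 12-gon of circumradius 10.5 (area = (12/2)·10.500²·sin(360°/12) = 330.75 mm²); Merging all regions: the regions partially overlap — summed areas 887.25 mm² minus the doubly-counted overlap 96.94 mm² gives 790.31 mm² — area = 790.31 mm²; (whole slice rotated 30° about Z — lengths, areas and connectivity unchanged). Checking containment: the cross-section at z = 19.2 is a subset of the cross-section at z = 12.9.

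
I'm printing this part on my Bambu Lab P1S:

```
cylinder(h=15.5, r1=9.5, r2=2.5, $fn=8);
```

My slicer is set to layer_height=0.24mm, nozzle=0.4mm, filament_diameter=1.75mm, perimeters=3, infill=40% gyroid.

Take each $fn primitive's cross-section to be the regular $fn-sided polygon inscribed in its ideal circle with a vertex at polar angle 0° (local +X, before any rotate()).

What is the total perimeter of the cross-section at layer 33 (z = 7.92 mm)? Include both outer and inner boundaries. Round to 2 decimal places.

36.27 mm

At z = 7.92 mm: the cone contributes a regular 8-gon of circumradius 5.923 (interpolated between r1=9.5 and r2=2.5 at t=0.511) (perimeter = 2·8·5.923·sin(180°/8) = 36.27 mm). Overall, the cross-section is a single solid region. Total boundary length (outer) = 36.27 mm.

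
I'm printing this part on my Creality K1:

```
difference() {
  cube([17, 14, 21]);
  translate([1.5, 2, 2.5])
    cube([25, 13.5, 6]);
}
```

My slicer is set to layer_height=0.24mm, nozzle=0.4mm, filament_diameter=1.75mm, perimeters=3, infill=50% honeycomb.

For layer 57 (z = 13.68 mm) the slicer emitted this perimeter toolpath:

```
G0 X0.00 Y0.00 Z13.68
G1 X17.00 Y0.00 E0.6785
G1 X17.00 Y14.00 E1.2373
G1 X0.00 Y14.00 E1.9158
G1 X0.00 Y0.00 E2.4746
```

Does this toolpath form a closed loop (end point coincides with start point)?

Start point (G0): (0.00, 0.00). End point (last G1): the path returns to the start — closed.

yes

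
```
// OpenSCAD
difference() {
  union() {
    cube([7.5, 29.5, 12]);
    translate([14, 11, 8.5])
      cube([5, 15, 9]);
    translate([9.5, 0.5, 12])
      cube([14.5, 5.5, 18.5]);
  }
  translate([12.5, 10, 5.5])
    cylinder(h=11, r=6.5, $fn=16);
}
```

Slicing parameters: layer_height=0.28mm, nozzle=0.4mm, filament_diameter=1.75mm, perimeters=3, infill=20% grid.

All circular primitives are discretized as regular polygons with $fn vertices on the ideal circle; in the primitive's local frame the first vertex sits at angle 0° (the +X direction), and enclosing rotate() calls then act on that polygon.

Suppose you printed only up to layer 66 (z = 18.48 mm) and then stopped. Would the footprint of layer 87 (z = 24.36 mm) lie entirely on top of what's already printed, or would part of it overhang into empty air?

Compare the two slices. At z = 18.48: the cube is not intersected at this z (z outside [0, 12]); the cube at (14, 11) does not reach this height (z outside [8.5, 17.5]); the cube at (9.5, 0.5) is present — its section is the full 14.5×5.5 rectangle (area 79.75 mm²); Combining (union): only the 14.5×5.5 cube at (9.5, 0.5) is present, so the union is just that shape — area = 79.75 mm²; the cylinder at (12.5, 10) is not intersected at this z (z outside [5.5, 16.5]); Taking the first minus the rest: none of the subtracted shapes is present at this height, so the result so far is unchanged — area = 79.75 mm². At z = 24.36: the cube is not intersected at this z (z outside [0, 12]); the cube at (14, 11) does not reach this height (z outside [8.5, 17.5]); the cube at (9.5, 0.5) (footprint 14.5×5.5) is included at this height (area 79.75 mm²); Taking the union: only the 14.5×5.5 cube at (9.5, 0.5) is present, so the union is just that shape — area = 79.75 mm²; the cylinder at (12.5, 10) is not intersected at this z (z outside [5.5, 16.5]); After the difference (first − rest): none of the subtracted shapes is present at this height, so that combined region is unchanged — area = 79.75 mm². Checking containment: the cross-section at z = 24.36 is a subset of the cross-section at z = 18.48.

entirely on top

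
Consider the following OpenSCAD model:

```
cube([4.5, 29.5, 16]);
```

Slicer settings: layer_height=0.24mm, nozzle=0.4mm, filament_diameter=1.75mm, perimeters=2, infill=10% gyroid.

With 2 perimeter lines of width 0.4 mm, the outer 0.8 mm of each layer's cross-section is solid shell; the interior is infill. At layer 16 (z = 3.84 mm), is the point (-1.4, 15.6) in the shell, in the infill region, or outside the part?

outside

At z = 3.84 mm: the 4.5×29.5 cube contributes its full rectangle. Overall, the cross-section is a single solid region. The nearest boundary edge runs (0.00, 29.50)→(0.00, 0.00); distance from the point to it = 1.40 mm. The point is not inside any of the regions above, so it lies outside the cross-section (1.40 mm from the nearest boundary).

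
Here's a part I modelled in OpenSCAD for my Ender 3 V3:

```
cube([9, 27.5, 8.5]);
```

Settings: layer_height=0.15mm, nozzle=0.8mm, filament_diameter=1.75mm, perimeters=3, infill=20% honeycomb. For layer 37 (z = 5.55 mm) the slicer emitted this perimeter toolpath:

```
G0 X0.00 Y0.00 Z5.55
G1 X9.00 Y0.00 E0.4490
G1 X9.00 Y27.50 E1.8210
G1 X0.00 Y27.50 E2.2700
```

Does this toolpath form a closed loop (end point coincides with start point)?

Start point (G0): (0.00, 0.00). End point (last G1): the path does not return to the start — open.

no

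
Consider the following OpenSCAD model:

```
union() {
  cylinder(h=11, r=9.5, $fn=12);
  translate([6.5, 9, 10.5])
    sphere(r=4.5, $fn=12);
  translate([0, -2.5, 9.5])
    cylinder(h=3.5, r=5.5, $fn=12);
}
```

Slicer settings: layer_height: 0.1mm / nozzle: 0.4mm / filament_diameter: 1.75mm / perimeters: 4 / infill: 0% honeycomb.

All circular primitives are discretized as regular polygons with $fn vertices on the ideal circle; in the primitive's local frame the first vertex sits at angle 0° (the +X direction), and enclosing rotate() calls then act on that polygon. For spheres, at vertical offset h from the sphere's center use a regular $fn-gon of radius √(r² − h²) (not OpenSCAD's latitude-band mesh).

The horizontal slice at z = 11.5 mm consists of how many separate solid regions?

At z = 11.5 mm: the cylinder does not reach this height (z outside [0, 11]); the r=4.5 sphere at (6.5, 9) slices to a regular 12-gon of circumradius 4.387 (√(r²−h²) with h=1 from center); the cylinder at (0, -2.5): section is a regular 12-gon, circumradius r=5.5; Taking the union: the 2 present regions are separate (no shared area or edge), so areas and boundary lengths simply add and each stays a separate island — 2 connected regions. The result has 2 disconnected regions.

2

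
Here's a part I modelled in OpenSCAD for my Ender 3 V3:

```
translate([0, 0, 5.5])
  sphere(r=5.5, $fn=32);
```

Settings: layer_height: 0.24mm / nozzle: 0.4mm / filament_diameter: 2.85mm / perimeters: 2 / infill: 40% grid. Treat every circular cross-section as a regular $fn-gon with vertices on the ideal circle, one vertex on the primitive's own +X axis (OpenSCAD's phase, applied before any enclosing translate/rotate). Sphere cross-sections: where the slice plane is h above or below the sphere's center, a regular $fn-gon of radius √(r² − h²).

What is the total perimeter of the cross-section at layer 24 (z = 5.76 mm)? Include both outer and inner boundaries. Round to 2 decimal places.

At z = 5.76 mm: the r=5.5 sphere contributes a regular 32-gon of circumradius √(5.5²−0.26²) = 5.494 (perimeter = 2·32·5.494·sin(180°/32) = 34.46 mm). Overall, the cross-section is a single solid region. Total boundary length (outer) = 34.46 mm.

34.46 mm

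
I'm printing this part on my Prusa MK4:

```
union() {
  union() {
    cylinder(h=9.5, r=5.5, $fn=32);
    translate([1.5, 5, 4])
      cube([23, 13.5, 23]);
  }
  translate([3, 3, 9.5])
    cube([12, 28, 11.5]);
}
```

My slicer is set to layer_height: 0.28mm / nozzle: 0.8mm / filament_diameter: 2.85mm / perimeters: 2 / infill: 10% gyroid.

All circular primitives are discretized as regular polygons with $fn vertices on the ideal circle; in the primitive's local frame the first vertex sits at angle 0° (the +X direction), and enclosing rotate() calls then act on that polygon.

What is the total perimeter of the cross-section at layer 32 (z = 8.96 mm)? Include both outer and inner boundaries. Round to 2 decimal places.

105.68 mm

At z = 8.96 mm: the r=5.5 cylinder gives a regular 32-gon of circumradius 5.5 (constant along its height) (perimeter = 2·32·5.500·sin(180°/32) = 34.50 mm); the 23×13.5 cube at (1.5, 5) contributes its full rectangle (perimeter 73.00 mm); Combining (union): the regions partially overlap (shared area 0.11 mm²), so the edge portions inside another operand are dropped and the merged outline is re-measured after clipping — boundary = 105.68 mm; the cube at (3, 3) is not intersected at this z (z outside [9.5, 21]); Taking the union: only that combined region is present, so the union is just that shape — boundary = 105.68 mm. Overall, the cross-section is a single solid region. Total boundary length (outer) = 105.68 mm.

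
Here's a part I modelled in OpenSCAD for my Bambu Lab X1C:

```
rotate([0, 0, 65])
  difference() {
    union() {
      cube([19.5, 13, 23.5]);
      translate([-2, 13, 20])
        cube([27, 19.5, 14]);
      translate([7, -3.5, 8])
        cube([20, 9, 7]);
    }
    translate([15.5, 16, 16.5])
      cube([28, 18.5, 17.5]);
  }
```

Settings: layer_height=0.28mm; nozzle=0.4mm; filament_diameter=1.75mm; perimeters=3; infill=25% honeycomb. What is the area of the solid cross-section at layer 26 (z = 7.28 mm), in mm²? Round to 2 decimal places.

At z = 7.28 mm: the 19.5×13 cube contributes its full rectangle (area 253.50 mm²); the cube at (-2, 13) is absent (z outside [20, 34]); the cube at (7, -3.5) does not reach this height (z outside [8, 15]); Merging all regions: only the 19.5×13 cube is present, so the union is just that shape — area = 253.50 mm²; the cube at (15.5, 16) is not intersected at this z (z outside [16.5, 34]); Subtracting the remaining from the first: none of the subtracted shapes is present at this height, so the result so far is unchanged — area = 253.50 mm²; (whole slice rotated 65° about Z — lengths, areas and connectivity unchanged). Overall, the cross-section is a single solid region. Net area = 253.50 mm².

253.50 mm²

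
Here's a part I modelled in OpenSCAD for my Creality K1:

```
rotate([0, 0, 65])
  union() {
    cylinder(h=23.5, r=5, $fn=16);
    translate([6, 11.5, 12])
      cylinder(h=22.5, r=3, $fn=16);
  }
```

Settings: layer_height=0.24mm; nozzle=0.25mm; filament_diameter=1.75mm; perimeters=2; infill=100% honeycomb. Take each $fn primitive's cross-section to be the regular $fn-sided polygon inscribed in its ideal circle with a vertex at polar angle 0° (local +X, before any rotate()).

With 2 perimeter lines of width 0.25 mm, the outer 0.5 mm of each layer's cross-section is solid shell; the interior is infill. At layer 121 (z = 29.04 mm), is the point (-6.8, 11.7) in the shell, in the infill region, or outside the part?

At z = 29.04 mm: the cylinder is not intersected at this z (z outside [0, 23.5]); the r=3 cylinder at (6, 11.5) gives a regular 16-gon of circumradius 3 (constant along its height); Merging all regions: only the r=3 cylinder at (6, 11.5) is present, so the union is just that shape — 1 connected region; (rotated 65° about Z; rotation is an isometry so areas/perimeters/island counts are preserved). Overall, the cross-section is a single solid region. Undo the 65° rotation: the query point maps to (7.730, 11.108) in the un-rotated model frame. The nearest boundary edge runs (8.77, 10.35)→(9.00, 11.50); distance from the point to it = 1.17 mm. The point is inside the cross-section and 1.17 mm from the nearest boundary — more than the 0.5 mm shell width (2 × 0.25), so it's in the infill interior.

infill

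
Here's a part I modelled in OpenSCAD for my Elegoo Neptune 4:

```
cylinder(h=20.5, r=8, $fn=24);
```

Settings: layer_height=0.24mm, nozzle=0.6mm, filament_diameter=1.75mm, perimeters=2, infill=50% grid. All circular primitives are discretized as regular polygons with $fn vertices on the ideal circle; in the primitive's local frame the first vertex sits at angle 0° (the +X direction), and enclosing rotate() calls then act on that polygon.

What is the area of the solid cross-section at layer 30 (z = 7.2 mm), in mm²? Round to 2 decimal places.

198.77 mm²

At z = 7.2 mm: the r=8 cylinder gives a regular 24-gon of circumradius 8 (constant along its height) (area = (24/2)·8.000²·sin(360°/24) = 198.77 mm²). Overall, the cross-section is a single solid region. Net area = 198.77 mm².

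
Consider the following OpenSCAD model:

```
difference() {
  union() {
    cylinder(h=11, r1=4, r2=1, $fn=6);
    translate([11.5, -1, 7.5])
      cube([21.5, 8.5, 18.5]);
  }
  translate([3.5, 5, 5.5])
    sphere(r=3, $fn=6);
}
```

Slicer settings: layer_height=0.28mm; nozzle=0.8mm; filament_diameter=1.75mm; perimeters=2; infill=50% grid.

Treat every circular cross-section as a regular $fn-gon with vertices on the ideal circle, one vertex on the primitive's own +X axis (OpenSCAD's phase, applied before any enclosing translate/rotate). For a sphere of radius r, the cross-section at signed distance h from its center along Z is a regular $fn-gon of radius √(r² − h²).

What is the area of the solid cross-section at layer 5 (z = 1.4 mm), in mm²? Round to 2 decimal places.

34.01 mm²

At z = 1.4 mm: the cone contributes a regular 6-gon of circumradius 3.618 (interpolated between r1=4 and r2=1 at t=0.127) (area = (6/2)·3.618²·sin(360°/6) = 34.01 mm²); the cube at (11.5, -1) does not reach this height (z outside [7.5, 26]); Taking the union: only the cone is present, so the union is just that shape — area = 34.01 mm²; the sphere at (3.5, 5) is not intersected at this z (|z−center|=4.100 > r=3); Taking the first minus the rest: none of the subtracted shapes is present at this height, so the result so far is unchanged — area = 34.01 mm². Overall, the cross-section is a single solid region. Net area = 34.01 mm².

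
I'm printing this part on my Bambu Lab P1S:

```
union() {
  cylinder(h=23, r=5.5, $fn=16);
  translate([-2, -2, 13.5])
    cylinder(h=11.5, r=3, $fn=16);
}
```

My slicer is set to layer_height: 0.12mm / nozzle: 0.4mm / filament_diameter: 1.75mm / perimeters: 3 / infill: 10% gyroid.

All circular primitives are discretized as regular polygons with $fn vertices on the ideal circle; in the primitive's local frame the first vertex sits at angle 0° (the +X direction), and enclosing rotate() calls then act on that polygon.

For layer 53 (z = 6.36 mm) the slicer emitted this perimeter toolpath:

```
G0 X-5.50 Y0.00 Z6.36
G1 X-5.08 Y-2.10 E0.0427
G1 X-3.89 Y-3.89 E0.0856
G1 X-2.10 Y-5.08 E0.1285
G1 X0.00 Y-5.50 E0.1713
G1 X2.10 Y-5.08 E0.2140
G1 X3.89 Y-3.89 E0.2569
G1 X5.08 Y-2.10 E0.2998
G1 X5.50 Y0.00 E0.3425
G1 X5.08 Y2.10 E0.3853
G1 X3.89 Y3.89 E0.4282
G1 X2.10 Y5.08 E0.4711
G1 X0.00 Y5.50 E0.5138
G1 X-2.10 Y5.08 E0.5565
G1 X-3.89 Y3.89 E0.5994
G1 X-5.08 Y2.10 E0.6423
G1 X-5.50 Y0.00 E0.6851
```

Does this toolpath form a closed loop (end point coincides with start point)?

Start point (G0): (-5.50, 0.00). End point (last G1): the path returns to the start — closed.

yes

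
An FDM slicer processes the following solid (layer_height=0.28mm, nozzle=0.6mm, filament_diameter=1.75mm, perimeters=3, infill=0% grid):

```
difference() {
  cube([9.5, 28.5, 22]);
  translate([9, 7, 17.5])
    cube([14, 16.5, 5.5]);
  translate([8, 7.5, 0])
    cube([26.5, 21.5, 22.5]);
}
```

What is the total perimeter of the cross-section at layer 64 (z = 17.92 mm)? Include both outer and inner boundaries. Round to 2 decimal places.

At z = 17.92 mm: the cube (footprint 9.5×28.5) is included at this height (perimeter 76.00 mm); the 14×16.5 cube at (9, 7) contributes its full rectangle (perimeter 61.00 mm); the cube at (8, 7.5) is present — its section is the full 26.5×21.5 rectangle (perimeter 96.00 mm); After the difference (first − rest): starting from the 9.5×28.5 cube, the 14×16.5 cube at (9, 7) partially overlaps it — only the 8.25 mm² overlap (of its 231.00 mm²) is removed, clipping the outline; the 26.5×21.5 cube at (8, 7.5) partially overlaps it — only the 23.50 mm² overlap (of its 569.75 mm²) is removed, clipping the outline — boundary = 76.00 mm. Overall, the cross-section is a single solid region. Total boundary length (outer) = 76.00 mm.

76.00 mm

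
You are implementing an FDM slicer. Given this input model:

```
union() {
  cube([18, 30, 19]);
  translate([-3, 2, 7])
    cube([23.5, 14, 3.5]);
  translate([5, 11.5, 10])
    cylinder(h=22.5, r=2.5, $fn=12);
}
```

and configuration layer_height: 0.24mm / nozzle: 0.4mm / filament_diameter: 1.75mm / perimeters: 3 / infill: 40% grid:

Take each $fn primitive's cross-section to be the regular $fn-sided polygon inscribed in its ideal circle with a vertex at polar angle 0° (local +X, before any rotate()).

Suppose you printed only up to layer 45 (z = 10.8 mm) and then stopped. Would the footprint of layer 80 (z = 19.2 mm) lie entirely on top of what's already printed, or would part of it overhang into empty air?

Compare the two slices. At z = 10.8: the 18×30 cube contributes its full rectangle (area 540.00 mm²); the cube at (-3, 2) does not reach this height (z outside [7, 10.5]); the r=2.5 cylinder at (5, 11.5) gives a regular 12-gon of circumradius 2.5 (constant along its height) (area = (12/2)·2.500²·sin(360°/12) = 18.75 mm²); Taking the union: the r=2.5 cylinder at (5, 11.5) lies entirely inside the 18×30 cube, so the union is just the 18×30 cube — area = 540.00 mm². At z = 19.2: the cube is absent (z outside [0, 19]); the cube at (-3, 2) is absent (z outside [7, 10.5]); the cylinder at (5, 11.5): section is a regular 12-gon, circumradius r=2.5 (area = (12/2)·2.500²·sin(360°/12) = 18.75 mm²); Taking the union: only the r=2.5 cylinder at (5, 11.5) is present, so the union is just that shape — area = 18.75 mm². Checking containment: the cross-section at z = 19.2 is a subset of the cross-section at z = 10.8.

entirely on top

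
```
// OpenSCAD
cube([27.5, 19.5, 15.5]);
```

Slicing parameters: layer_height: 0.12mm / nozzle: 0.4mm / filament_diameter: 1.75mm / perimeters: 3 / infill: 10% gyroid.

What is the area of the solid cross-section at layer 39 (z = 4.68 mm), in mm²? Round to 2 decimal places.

536.25 mm²

At z = 4.68 mm: the cube is present — its section is the full 27.5×19.5 rectangle (area 536.25 mm²). Overall, the cross-section is a single solid region. Net area = 536.25 mm².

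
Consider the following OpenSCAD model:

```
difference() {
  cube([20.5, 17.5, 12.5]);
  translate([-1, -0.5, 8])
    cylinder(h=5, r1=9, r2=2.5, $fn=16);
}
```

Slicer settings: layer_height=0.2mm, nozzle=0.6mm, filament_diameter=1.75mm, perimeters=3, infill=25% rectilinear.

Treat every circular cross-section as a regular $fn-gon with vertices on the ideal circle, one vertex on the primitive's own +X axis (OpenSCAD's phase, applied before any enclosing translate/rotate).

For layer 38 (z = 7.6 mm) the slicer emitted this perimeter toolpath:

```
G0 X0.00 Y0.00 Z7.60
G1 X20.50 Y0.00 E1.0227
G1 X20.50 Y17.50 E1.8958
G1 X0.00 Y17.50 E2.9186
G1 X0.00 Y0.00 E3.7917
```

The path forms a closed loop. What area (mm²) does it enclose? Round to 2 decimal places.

Apply the shoelace formula to the sequence of (X, Y) vertices; enclosed area = 358.75 mm².

358.75 mm²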